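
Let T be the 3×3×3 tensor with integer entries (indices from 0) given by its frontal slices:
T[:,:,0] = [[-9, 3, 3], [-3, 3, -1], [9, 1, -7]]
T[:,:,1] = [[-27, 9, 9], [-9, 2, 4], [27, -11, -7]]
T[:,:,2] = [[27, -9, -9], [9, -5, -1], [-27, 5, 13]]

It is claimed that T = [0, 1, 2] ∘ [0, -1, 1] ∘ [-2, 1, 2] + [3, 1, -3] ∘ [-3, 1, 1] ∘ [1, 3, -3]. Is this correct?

Reconstruct entrywise from the claimed factors. For example, T[0,0,2] = 27 and Σₗ aₗ[0]bₗ[0]cₗ[2] = (0)·(0)·(2) + (3)·(-3)·(-3) = 27; checking all 27 entries, every one matches. The claim holds.

Yes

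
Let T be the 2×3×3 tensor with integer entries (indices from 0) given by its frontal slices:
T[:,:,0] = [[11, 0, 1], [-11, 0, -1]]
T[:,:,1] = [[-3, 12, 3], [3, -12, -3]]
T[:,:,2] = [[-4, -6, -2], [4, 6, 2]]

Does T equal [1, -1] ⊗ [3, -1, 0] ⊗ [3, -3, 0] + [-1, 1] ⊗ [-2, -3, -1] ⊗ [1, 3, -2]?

Yes

Reconstruct entrywise from the claimed factors. For example, T[1,0,1] = 3 and Σₗ aₗ[1]bₗ[0]cₗ[1] = (-1)·(3)·(-3) + (1)·(-2)·(3) = 3; checking all 18 entries, every one matches. The claim holds.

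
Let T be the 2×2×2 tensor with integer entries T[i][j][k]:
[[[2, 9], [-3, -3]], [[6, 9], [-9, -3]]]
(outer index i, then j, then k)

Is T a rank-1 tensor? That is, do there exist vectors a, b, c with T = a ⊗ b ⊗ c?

No

The mode-2 unfolding of T (rows indexed by j, columns by (i,k) = (0,0), (0,1), (1,0), (1,1)) is [[2, 9, 6, 9], [-3, -3, -9, -3]].
There the 2×2 minor on rows j ∈ {0, 1}, columns (i,k) ∈ {(0,0), (0,1)} is det [[2, 9], [-3, -3]] = 21 ≠ 0, so this unfolding has rank ≥ 2; CP rank is at least every unfolding rank, so rank(T) ≥ 2.
In particular rank(T) ≥ 2 > 1, so T is not rank-1.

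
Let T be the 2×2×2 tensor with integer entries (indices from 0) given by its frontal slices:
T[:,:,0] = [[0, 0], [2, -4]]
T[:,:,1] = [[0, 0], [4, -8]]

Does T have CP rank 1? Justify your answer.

If T = a ∘ b ∘ c then every fibre of T is a multiple of the corresponding factor, so read the factors off the fibres through the nonzero entry T[1,0,0] = 2.
The mode-1 fibre T[:,0,0] = [0, 2] gives a = [0, 1] (primitive direction); the mode-2 fibre T[1,:,0] = [2, -4] gives b = [1, -2]; then c[k] = T[1,0,k] / (a[1]·b[0]) = [2, 4] / 1 = [2, 4].
Expanding [0, 1] ∘ [1, -2] ∘ [2, 4] reproduces all 8 entries of T, so T = [0, 1] ∘ [1, -2] ∘ [2, 4] and rank(T) ≤ 1.
Equivalently every frontal slice T[:,:,k] is c[k] times the rank-1 matrix [0, 1] ∘ [1, -2]. So T has rank 1 (it is nonzero).

Yes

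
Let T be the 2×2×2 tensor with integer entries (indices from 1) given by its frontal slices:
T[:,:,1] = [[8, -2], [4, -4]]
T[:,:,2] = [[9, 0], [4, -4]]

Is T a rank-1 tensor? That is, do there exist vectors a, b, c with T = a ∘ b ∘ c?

The mode-2 unfolding of T (rows indexed by j, columns by (i,k) = (1,1), (1,2), (2,1), (2,2)) is [[8, 9, 4, 4], [-2, 0, -4, -4]].
There the 2×2 minor on rows j ∈ {1, 2}, columns (i,k) ∈ {(1,1), (1,2)} is det [[8, 9], [-2, 0]] = 18 ≠ 0, so this unfolding has rank ≥ 2; CP rank is at least every unfolding rank, so rank(T) ≥ 2.
In particular rank(T) ≥ 2 > 1, so T is not rank-1.

No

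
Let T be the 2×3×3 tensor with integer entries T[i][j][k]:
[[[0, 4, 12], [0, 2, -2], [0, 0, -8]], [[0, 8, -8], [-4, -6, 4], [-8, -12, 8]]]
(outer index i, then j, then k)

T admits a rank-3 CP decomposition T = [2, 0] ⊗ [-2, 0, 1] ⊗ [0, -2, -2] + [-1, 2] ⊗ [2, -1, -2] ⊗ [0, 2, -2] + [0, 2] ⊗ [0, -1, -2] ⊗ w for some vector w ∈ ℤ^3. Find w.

Subtract the known terms from T to get the rank-1 residual R = [0, 2] ⊗ [0, -1, -2] ⊗ w, so R[i,j,k] = a[i]·b[j]·w[k]. Pick indices with nonzero a[1]·b[1] = (2)·(-1) = -2. Only the fibre through (1,1,·) is needed: R[1,1,:] = T[1,1,:] − Σₗ aₗ[1]bₗ[1]cₗ = [-4, -6, 4] − (0)·(0)·[0, -2, -2] − (2)·(-1)·[0, 2, -2] = [-4, -2, 0]. Then w[k] = R[1,1,k] / -2 for each k, giving w = [-4, -2, 0] / -2 = [2, 1, 0].

w = [2, 1, 0]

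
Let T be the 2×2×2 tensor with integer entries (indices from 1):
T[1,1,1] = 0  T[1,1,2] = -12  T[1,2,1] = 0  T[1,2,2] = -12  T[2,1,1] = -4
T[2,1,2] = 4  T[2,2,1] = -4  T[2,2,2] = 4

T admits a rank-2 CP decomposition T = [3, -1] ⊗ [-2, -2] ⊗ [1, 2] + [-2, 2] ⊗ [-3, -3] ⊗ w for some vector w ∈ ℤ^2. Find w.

w = [1, 0]

Subtract the known terms from T to get the rank-1 residual R = [-2, 2] ⊗ [-3, -3] ⊗ w, so R[i,j,k] = a[i]·b[j]·w[k]. Pick indices with nonzero a[1]·b[1] = (-2)·(-3) = 6. Only the fibre through (1,1,·) is needed: R[1,1,:] = T[1,1,:] − Σₗ aₗ[1]bₗ[1]cₗ = [0, -12] − (3)·(-2)·[1, 2] = [6, 0]. Then w[k] = R[1,1,k] / 6 for each k, giving w = [6, 0] / 6 = [1, 0].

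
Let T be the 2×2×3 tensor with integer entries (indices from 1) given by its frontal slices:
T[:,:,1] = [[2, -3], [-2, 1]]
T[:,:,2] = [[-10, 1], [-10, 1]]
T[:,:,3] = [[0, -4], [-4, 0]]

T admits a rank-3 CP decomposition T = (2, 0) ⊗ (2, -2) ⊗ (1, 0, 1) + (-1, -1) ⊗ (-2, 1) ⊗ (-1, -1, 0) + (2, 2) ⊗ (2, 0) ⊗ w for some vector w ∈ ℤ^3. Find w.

w = (0, -2, -1)

Subtract the known terms from T to get the rank-1 residual R = (2, 2) ⊗ (2, 0) ⊗ w, so R[i,j,k] = a[i]·b[j]·w[k]. Pick indices with nonzero a[1]·b[1] = (2)·(2) = 4. Only the fibre through (1,1,·) is needed: R[1,1,:] = T[1,1,:] − Σₗ aₗ[1]bₗ[1]cₗ = [2, -10, 0] − (2)·(2)·(1, 0, 1) − (-1)·(-2)·(-1, -1, 0) = [0, -8, -4]. Then w[k] = R[1,1,k] / 4 for each k, giving w = [0, -8, -4] / 4 = (0, -2, -1).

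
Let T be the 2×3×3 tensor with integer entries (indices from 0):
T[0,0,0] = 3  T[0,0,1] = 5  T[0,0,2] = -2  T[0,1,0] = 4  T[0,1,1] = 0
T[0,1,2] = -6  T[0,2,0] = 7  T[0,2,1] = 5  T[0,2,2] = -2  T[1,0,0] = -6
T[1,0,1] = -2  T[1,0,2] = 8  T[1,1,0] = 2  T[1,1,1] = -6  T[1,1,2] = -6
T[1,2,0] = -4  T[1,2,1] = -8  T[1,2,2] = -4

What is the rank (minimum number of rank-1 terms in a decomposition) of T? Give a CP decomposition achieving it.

rank(T) = 3

Lower bound: the mode-2 unfolding of T (rows indexed by j, columns by (i,k) = (0,0), (0,1), (0,2), (1,0), (1,1), (1,2)) is [[3, 5, -2, -6, -2, 8], [4, 0, -6, 2, -6, -6], [7, 5, -2, -4, -8, -4]].
There the 3×3 minor on rows j ∈ {0, 1, 2}, columns (i,k) ∈ {(0,0), (0,1), (0,2)} is det [[3, 5, -2], [4, 0, -6], [7, 5, -2]] = -120 ≠ 0, so this unfolding has rank ≥ 3; CP rank is at least every unfolding rank, so rank(T) ≥ 3. (Flattening ranks never certify an upper bound on CP rank; for that we must actually write T with 3 rank-1 terms.)
Upper bound: T is a sum of 3 rank-1 terms, T = [1, -1] ⊗ [0, 0, 1] ⊗ [4, 4, 2] + [1, -1] ⊗ [2, 1, 1] ⊗ [2, 2, -2] + [1, 2] ⊗ [1, -2, -1] ⊗ [-1, 1, 2] (one valid choice — decompositions are not unique — normalised so each a, b is primitive with positive first nonzero entry; check it by expanding all entries), so rank(T) ≤ 3.
These bounds meet, so rank(T) = 3.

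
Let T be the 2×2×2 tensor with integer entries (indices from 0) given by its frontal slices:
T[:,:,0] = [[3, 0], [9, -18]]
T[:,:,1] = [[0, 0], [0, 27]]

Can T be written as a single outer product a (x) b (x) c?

No

The mode-1 unfolding of T (rows indexed by i, columns by (j,k) = (0,0), (0,1), (1,0), (1,1)) is [[3, 0, 0, 0], [9, 0, -18, 27]].
There the 2×2 minor on rows i ∈ {0, 1}, columns (j,k) ∈ {(0,0), (1,0)} is det [[3, 0], [9, -18]] = -54 ≠ 0, so this unfolding has rank ≥ 2; CP rank is at least every unfolding rank, so rank(T) ≥ 2.
In particular rank(T) ≥ 2 > 1, so T is not rank-1.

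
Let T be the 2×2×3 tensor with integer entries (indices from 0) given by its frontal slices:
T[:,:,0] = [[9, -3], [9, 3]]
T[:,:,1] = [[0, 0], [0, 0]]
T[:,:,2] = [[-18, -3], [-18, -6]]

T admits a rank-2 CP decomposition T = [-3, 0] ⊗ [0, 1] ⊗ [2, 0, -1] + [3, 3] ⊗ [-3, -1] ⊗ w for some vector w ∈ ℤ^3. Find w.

Subtract the known terms from T to get the rank-1 residual R = [3, 3] ⊗ [-3, -1] ⊗ w, so R[i,j,k] = a[i]·b[j]·w[k]. Pick indices with nonzero a[0]·b[0] = (3)·(-3) = -9. Only the fibre through (0,0,·) is needed: R[0,0,:] = T[0,0,:] − Σₗ aₗ[0]bₗ[0]cₗ = [9, 0, -18] − (-3)·(0)·[2, 0, -1] = [9, 0, -18]. Then w[k] = R[0,0,k] / -9 for each k, giving w = [9, 0, -18] / -9 = [-1, 0, 2].

w = [-1, 0, 2]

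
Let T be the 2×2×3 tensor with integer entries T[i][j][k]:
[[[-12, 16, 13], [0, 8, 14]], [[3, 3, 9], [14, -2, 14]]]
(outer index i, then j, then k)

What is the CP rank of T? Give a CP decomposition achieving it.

Lower bound: the mode-1 unfolding of T (rows indexed by i, columns by (j,k) = (0,0), (0,1), (0,2), (1,0), (1,1), (1,2)) is [[-12, 16, 13, 0, 8, 14], [3, 3, 9, 14, -2, 14]].
There the 2×2 minor on rows i ∈ {0, 1}, columns (j,k) ∈ {(0,0), (0,1)} is det [[-12, 16], [3, 3]] = -84 ≠ 0, so this unfolding has rank ≥ 2; CP rank is at least every unfolding rank, so rank(T) ≥ 2. (Flattening ranks never certify an upper bound on CP rank; for that we must actually write T with 2 rank-1 terms.)
Upper bound — finding two terms. Write S_k = T[:,:,k] for the frontal slices: S₀ = [[-12, 0], [3, 14]], S₁ = [[16, 8], [3, -2]], S₂ = [[13, 14], [9, 14]].
If T = a₁ ⊗ b₁ ⊗ c₁ + a₂ ⊗ b₂ ⊗ c₂ then each S_k = c₁[k]·a₁b₁ᵀ + c₂[k]·a₂b₂ᵀ. S₀ and S₁ are linearly independent, so a₁b₁ᵀ and a₂b₂ᵀ must span the same plane of matrices: they are the rank-1 matrices of the form x·S₀ + y·S₁.
det(x·S₀ + y·S₁) is −168·x² + 224·xy − 56·y² = (-56)·(3·x − y)(x − y), vanishing at (x:y) = (1:3) and (1:1).
M₁ = S₀ + 3·S₁ = [[36, 24], [12, 8]] = 4·[3, 1][3, 2]ᵀ and M₂ = S₀ + S₁ = [[4, 8], [6, 12]] = 2·[2, 3][1, 2]ᵀ, so take a₁ = [3, 1], b₁ = [3, 2], a₂ = [2, 3], b₂ = [1, 2].
Each slice is an integer combination of E₁ = a₁b₁ᵀ and E₂ = a₂b₂ᵀ: S₀ = −2·E₁ + 3·E₂, S₁ = 2·E₁ − E₂, S₂ = E₁ + 2·E₂; reading off coefficients, c₁ = [-2, 2, 1] and c₂ = [3, -1, 2].
Hence T = [3, 1] ⊗ [3, 2] ⊗ [-2, 2, 1] + [2, 3] ⊗ [1, 2] ⊗ [3, -1, 2], so rank(T) ≤ 2.
These bounds meet, so rank(T) = 2.
Check entry T[1,1,0] = 14: (1)·(2)·(-2) + (3)·(2)·(3) = 14.

rank(T) = 2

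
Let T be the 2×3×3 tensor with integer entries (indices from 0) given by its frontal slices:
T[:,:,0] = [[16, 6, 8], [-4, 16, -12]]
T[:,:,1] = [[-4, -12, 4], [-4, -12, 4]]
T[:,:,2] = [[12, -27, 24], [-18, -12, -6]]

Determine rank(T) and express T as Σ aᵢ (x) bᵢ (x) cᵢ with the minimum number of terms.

Lower bound: the mode-2 unfolding of T (rows indexed by j, columns by (i,k) = (0,0), (0,1), (0,2), (1,0), (1,1), (1,2)) is [[16, -4, 12, -4, -4, -18], [6, -12, -27, 16, -12, -12], [8, 4, 24, -12, 4, -6]].
There the 2×2 minor on rows j ∈ {0, 1}, columns (i,k) ∈ {(0,0), (0,1)} is det [[16, -4], [6, -12]] = -168 ≠ 0, so this unfolding has rank ≥ 2; CP rank is at least every unfolding rank, so rank(T) ≥ 2. (Flattening ranks never certify an upper bound on CP rank; for that we must actually write T with 2 rank-1 terms.)
Upper bound — finding two terms. Write S_k = T[:,:,k] for the frontal slices: S₀ = [[16, 6, 8], [-4, 16, -12]], S₁ = [[-4, -12, 4], [-4, -12, 4]], S₂ = [[12, -27, 24], [-18, -12, -6]].
If T = a₁ (x) b₁ (x) c₁ + a₂ (x) b₂ (x) c₂ then each S_k = c₁[k]·a₁b₁ᵀ + c₂[k]·a₂b₂ᵀ. S₀ and S₁ are linearly independent, so a₁b₁ᵀ and a₂b₂ᵀ must span the same plane of matrices: they are the rank-1 matrices of the form x·S₀ + y·S₁.
The 2×2 minor of x·S₀ + y·S₁ on rows {0,1}, columns {0,1} is 280·x² − 280·xy = 280·(x − y)(x), vanishing at (x:y) = (1:1) and (0:1).
M₁ = S₀ + S₁ = [[12, -6, 12], [-8, 4, -8]] = 2·[3, -2][2, -1, 2]ᵀ and M₂ = S₁ = [[-4, -12, 4], [-4, -12, 4]] = (-4)·[1, 1][1, 3, -1]ᵀ, so take a₁ = [3, -2], b₁ = [2, -1, 2], a₂ = [1, 1], b₂ = [1, 3, -1].
Each slice is an integer combination of E₁ = a₁b₁ᵀ and E₂ = a₂b₂ᵀ: S₀ = 2·E₁ + 4·E₂, S₁ = −4·E₂, S₂ = 3·E₁ − 6·E₂; reading off coefficients, c₁ = [2, 0, 3] and c₂ = [4, -4, -6].
Hence T = [3, -2] (x) [2, -1, 2] (x) [2, 0, 3] + [1, 1] (x) [1, 3, -1] (x) [4, -4, -6], so rank(T) ≤ 2.
These bounds meet, so rank(T) = 2.

rank(T) = 2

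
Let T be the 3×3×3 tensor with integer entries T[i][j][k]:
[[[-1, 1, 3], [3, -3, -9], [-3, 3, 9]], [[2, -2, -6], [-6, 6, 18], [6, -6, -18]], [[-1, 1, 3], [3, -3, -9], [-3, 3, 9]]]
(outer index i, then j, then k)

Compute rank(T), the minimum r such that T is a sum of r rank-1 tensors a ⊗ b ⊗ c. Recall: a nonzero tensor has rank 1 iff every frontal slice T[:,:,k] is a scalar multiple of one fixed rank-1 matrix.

Lower bound: T ≠ 0 (e.g. T[0,0,0] = -1), so rank(T) ≥ 1.
Upper bound: if T = a ⊗ b ⊗ c then every fibre of T is a multiple of the corresponding factor, so read the factors off the fibres through the nonzero entry T[0,0,0] = -1.
The mode-1 fibre T[:,0,0] = [-1, 2, -1] gives a = [1, -2, 1] (primitive direction); the mode-2 fibre T[0,:,0] = [-1, 3, -3] gives b = [1, -3, 3]; then c[k] = T[0,0,k] / (a[0]·b[0]) = [-1, 1, 3] / 1 = [-1, 1, 3].
Expanding [1, -2, 1] ⊗ [1, -3, 3] ⊗ [-1, 1, 3] reproduces all 27 entries of T, so T = [1, -2, 1] ⊗ [1, -3, 3] ⊗ [-1, 1, 3] and rank(T) ≤ 1.
These bounds meet, so rank(T) = 1.

1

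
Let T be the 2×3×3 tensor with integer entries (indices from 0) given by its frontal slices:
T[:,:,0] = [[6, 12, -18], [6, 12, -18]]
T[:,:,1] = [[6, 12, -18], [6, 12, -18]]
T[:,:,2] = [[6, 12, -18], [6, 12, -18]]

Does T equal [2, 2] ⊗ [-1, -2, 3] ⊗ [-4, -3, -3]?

Reconstruct entry (0,0,0) from the claimed factors: Σₗ aₗ[0]bₗ[0]cₗ[0] = (2)·(-1)·(-4) = 8, but T[0,0,0] = 6. The claim is false.

No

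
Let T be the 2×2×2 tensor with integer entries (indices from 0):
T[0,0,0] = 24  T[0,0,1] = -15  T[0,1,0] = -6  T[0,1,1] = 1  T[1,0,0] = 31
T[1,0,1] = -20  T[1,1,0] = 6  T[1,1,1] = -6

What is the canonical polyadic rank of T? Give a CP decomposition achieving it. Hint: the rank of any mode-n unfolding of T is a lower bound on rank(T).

Lower bound: the mode-3 unfolding of T (rows indexed by k, columns by (i,j) = (0,0), (0,1), (1,0), (1,1)) is [[24, -6, 31, 6], [-15, 1, -20, -6]].
There the 2×2 minor on rows k ∈ {0, 1}, columns (i,j) ∈ {(0,0), (0,1)} is det [[24, -6], [-15, 1]] = -66 ≠ 0, so this unfolding has rank ≥ 2; CP rank is at least every unfolding rank, so rank(T) ≥ 2. (Flattening ranks never certify an upper bound on CP rank; for that we must actually write T with 2 rank-1 terms.)
Upper bound — finding two terms. Write S_k = T[:,:,k] for the frontal slices: S₀ = [[24, -6], [31, 6]], S₁ = [[-15, 1], [-20, -6]].
If T = a₁ (x) b₁ (x) c₁ + a₂ (x) b₂ (x) c₂ then each S_k = c₁[k]·a₁b₁ᵀ + c₂[k]·a₂b₂ᵀ. S₀ and S₁ are linearly independent, so a₁b₁ᵀ and a₂b₂ᵀ must span the same plane of matrices: they are the rank-1 matrices of the form x·S₀ + y·S₁.
det(x·S₀ + y·S₁) is 330·x² − 385·xy + 110·y² = 55·(3·x − 2·y)(2·x − y), vanishing at (x:y) = (2:3) and (1:2).
M₁ = 2·S₀ + 3·S₁ = [[3, -9], [2, -6]] = [3, 2][1, -3]ᵀ and M₂ = S₀ + 2·S₁ = [[-6, -4], [-9, -6]] = −[2, 3][3, 2]ᵀ, so take a₁ = [3, 2], b₁ = [1, -3], a₂ = [2, 3], b₂ = [3, 2].
Each slice is an integer combination of E₁ = a₁b₁ᵀ and E₂ = a₂b₂ᵀ: S₀ = 2·E₁ + 3·E₂, S₁ = −E₁ − 2·E₂; reading off coefficients, c₁ = [2, -1] and c₂ = [3, -2].
Hence T = [3, 2] (x) [1, -3] (x) [2, -1] + [2, 3] (x) [3, 2] (x) [3, -2], so rank(T) ≤ 2.
These bounds meet, so rank(T) = 2.

rank(T) = 2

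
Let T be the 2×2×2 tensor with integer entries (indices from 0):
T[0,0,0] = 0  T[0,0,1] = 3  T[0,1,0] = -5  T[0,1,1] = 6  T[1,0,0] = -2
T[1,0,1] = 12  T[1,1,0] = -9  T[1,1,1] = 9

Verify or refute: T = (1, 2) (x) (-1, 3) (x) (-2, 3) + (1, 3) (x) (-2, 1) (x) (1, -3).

Yes

Reconstruct entrywise from the claimed factors. For example, T[0,0,0] = 0 and Σₗ aₗ[0]bₗ[0]cₗ[0] = (1)·(-1)·(-2) + (1)·(-2)·(1) = 0; checking all 8 entries, every one matches. The claim holds.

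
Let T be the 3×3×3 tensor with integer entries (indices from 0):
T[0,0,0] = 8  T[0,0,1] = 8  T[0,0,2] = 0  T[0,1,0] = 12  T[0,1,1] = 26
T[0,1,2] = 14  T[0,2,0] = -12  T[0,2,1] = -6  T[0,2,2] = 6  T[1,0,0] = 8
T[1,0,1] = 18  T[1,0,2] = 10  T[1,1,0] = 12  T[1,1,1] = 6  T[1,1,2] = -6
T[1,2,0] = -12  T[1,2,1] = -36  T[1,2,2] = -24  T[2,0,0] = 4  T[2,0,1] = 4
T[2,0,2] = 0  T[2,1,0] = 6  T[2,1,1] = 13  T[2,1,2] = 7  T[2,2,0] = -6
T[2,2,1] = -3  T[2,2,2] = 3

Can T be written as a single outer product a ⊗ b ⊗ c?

No

The mode-1 unfolding of T (rows indexed by i, columns by (j,k) = (0,0), (0,1), (0,2), (1,0), (1,1), (1,2), (2,0), (2,1), (2,2)) is [[8, 8, 0, 12, 26, 14, -12, -6, 6], [8, 18, 10, 12, 6, -6, -12, -36, -24], [4, 4, 0, 6, 13, 7, -6, -3, 3]].
There the 2×2 minor on rows i ∈ {0, 1}, columns (j,k) ∈ {(0,0), (0,1)} is det [[8, 8], [8, 18]] = 80 ≠ 0, so this unfolding has rank ≥ 2; CP rank is at least every unfolding rank, so rank(T) ≥ 2.
In particular rank(T) ≥ 2 > 1, so T is not rank-1.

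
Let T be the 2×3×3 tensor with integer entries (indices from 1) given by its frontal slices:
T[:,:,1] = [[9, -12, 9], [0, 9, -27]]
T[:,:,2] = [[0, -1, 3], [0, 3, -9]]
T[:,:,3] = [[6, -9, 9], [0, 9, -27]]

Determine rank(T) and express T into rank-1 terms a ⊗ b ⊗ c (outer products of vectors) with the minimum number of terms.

rank(T) = 2

Lower bound: the mode-3 unfolding of T (rows indexed by k, columns by (i,j) = (1,1), (1,2), (1,3), (2,1), (2,2), (2,3)) is [[9, -12, 9, 0, 9, -27], [0, -1, 3, 0, 3, -9], [6, -9, 9, 0, 9, -27]].
There the 2×2 minor on rows k ∈ {1, 2}, columns (i,j) ∈ {(1,1), (1,2)} is det [[9, -12], [0, -1]] = -9 ≠ 0, so this unfolding has rank ≥ 2; CP rank is at least every unfolding rank, so rank(T) ≥ 2. (This is only a lower bound: in general the CP rank may exceed every unfolding rank, so we still need to exhibit 2 rank-1 terms summing to T.)
Upper bound — finding two terms. Write S_k = T[:,:,k] for the frontal slices: S₁ = [[9, -12, 9], [0, 9, -27]], S₂ = [[0, -1, 3], [0, 3, -9]], S₃ = [[6, -9, 9], [0, 9, -27]].
If T = a₁ ⊗ b₁ ⊗ c₁ + a₂ ⊗ b₂ ⊗ c₂ then each S_k = c₁[k]·a₁b₁ᵀ + c₂[k]·a₂b₂ᵀ. S₁ and S₂ are linearly independent, so a₁b₁ᵀ and a₂b₂ᵀ must span the same plane of matrices: they are the rank-1 matrices of the form x·S₁ + y·S₂.
The 2×2 minor of x·S₁ + y·S₂ on rows {1,2}, columns {1,2} is 81·x² + 27·xy = 27·(3·x + y)(x), vanishing at (x:y) = (1:-3) and (0:1).
M₁ = S₁ − 3·S₂ = [[9, -9, 0], [0, 0, 0]] = 9·[1, 0][1, -1, 0]ᵀ and M₂ = S₂ = [[0, -1, 3], [0, 3, -9]] = −[1, -3][0, 1, -3]ᵀ, so take a₁ = [1, 0], b₁ = [1, -1, 0], a₂ = [1, -3], b₂ = [0, 1, -3].
Each slice is an integer combination of E₁ = a₁b₁ᵀ and E₂ = a₂b₂ᵀ: S₁ = 9·E₁ − 3·E₂, S₂ = −E₂, S₃ = 6·E₁ − 3·E₂; reading off coefficients, c₁ = [9, 0, 6] and c₂ = [-3, -1, -3].
Hence T = [1, 0] ⊗ [1, -1, 0] ⊗ [9, 0, 6] + [1, -3] ⊗ [0, 1, -3] ⊗ [-3, -1, -3], so rank(T) ≤ 2.
These bounds meet, so rank(T) = 2.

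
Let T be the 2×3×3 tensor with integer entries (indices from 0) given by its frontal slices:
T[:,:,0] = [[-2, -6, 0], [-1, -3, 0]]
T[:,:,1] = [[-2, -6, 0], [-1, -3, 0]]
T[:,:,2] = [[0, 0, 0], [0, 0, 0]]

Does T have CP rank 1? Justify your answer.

If T = a ⊗ b ⊗ c then every fibre of T is a multiple of the corresponding factor, so read the factors off the fibres through the nonzero entry T[0,0,0] = -2.
The mode-1 fibre T[:,0,0] = [-2, -1] gives a = [2, 1] (primitive direction); the mode-2 fibre T[0,:,0] = [-2, -6, 0] gives b = [1, 3, 0]; then c[k] = T[0,0,k] / (a[0]·b[0]) = [-2, -2, 0] / 2 = [-1, -1, 0].
Expanding [2, 1] ⊗ [1, 3, 0] ⊗ [-1, -1, 0] reproduces all 18 entries of T, so T = [2, 1] ⊗ [1, 3, 0] ⊗ [-1, -1, 0] and rank(T) ≤ 1.
Equivalently every frontal slice T[:,:,k] is c[k] times the rank-1 matrix [2, 1] ⊗ [1, 3, 0]. So T has rank 1 (it is nonzero).

Yes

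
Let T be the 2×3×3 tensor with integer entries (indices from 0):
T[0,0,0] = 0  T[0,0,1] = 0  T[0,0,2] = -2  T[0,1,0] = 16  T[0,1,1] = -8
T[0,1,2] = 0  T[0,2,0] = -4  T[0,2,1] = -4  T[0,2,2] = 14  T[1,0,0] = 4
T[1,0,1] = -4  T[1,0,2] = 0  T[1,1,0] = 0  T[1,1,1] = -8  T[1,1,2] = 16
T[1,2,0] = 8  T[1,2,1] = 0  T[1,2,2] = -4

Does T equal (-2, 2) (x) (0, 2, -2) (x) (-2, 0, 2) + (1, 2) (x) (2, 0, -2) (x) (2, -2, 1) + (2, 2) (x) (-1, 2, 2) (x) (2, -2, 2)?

Reconstruct entrywise from the claimed factors. For example, T[1,1,2] = 16 and Σₗ aₗ[1]bₗ[1]cₗ[2] = (2)·(2)·(2) + (2)·(0)·(1) + (2)·(2)·(2) = 16; checking all 18 entries, every one matches. The claim holds.

Yes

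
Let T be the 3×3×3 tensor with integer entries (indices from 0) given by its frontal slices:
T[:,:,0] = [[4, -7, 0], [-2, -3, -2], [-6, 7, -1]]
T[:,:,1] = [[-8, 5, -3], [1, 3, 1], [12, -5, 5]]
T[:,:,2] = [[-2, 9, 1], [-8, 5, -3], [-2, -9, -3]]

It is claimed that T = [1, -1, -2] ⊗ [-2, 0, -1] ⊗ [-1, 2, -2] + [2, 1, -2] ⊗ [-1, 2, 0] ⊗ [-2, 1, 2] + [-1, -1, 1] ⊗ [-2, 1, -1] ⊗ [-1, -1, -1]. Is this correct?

Yes

Reconstruct entrywise from the claimed factors. For example, T[0,0,2] = -2 and Σₗ aₗ[0]bₗ[0]cₗ[2] = (1)·(-2)·(-2) + (2)·(-1)·(2) + (-1)·(-2)·(-1) = -2; checking all 27 entries, every one matches. The claim holds.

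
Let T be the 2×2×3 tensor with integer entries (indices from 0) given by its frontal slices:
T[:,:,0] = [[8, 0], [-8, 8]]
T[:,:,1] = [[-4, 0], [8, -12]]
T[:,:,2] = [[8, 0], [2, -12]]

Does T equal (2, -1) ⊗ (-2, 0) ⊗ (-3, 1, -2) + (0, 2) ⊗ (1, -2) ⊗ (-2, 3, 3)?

Reconstruct entry (0,0,0) from the claimed factors: Σₗ aₗ[0]bₗ[0]cₗ[0] = (2)·(-2)·(-3) + (0)·(1)·(-2) = 12, but T[0,0,0] = 8. The claim is false.

No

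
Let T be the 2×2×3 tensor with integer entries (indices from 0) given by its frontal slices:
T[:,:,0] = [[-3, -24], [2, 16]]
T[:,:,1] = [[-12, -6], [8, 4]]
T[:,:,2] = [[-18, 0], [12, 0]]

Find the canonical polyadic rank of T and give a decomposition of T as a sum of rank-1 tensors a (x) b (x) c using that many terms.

Lower bound: the mode-2 unfolding of T (rows indexed by j, columns by (i,k) = (0,0), (0,1), (0,2), (1,0), (1,1), (1,2)) is [[-3, -12, -18, 2, 8, 12], [-24, -6, 0, 16, 4, 0]].
There the 2×2 minor on rows j ∈ {0, 1}, columns (i,k) ∈ {(0,0), (0,1)} is det [[-3, -12], [-24, -6]] = -270 ≠ 0, so this unfolding has rank ≥ 2; CP rank is at least every unfolding rank, so rank(T) ≥ 2. (Unfolding ranks only ever bound the CP rank from below — rank(T) can be strictly larger than all of them — so the matching upper bound has to come from an explicit 2-term decomposition.)
Upper bound — finding two terms. Every mode-1 slice of T is a multiple of one matrix: T[i,:,:] = a[i]·M with a = [3, -2] and M = [[-1, -4, -6], [-8, -2, 0]] (rows indexed by j, columns by k). So it suffices to write M as a sum of two rank-1 matrices.
Splitting M by its rows (j = 0, 1), M = [1, 0][-1, -4, -6]ᵀ + [0, 1][-8, -2, 0]ᵀ.
Hence T = [3, -2] (x) [1, 0] (x) [-1, -4, -6] + [3, -2] (x) [0, 1] (x) [-8, -2, 0], so rank(T) ≤ 2.
These bounds meet, so rank(T) = 2.

rank(T) = 2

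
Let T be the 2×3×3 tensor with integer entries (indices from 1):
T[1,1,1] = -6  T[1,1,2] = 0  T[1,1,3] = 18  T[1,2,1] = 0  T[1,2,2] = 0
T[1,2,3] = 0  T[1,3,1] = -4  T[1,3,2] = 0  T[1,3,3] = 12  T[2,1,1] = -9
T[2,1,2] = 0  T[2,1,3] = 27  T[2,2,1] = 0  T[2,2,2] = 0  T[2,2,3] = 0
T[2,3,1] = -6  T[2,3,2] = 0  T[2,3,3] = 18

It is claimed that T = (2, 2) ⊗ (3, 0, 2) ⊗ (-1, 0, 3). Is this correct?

No

Reconstruct entry (2,1,1) from the claimed factors: Σₗ aₗ[2]bₗ[1]cₗ[1] = (2)·(3)·(-1) = -6, but T[2,1,1] = -9. The claim is false.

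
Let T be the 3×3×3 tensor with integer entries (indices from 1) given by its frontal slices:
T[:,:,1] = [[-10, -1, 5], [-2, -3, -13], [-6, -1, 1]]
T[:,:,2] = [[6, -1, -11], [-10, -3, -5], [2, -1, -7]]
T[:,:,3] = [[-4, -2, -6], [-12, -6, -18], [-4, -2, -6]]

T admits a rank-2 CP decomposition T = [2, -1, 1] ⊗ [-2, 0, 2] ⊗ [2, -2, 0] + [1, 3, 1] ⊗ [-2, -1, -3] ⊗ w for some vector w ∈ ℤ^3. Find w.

Subtract the known terms from T to get the rank-1 residual R = [1, 3, 1] ⊗ [-2, -1, -3] ⊗ w, so R[i,j,k] = a[i]·b[j]·w[k]. Pick indices with nonzero a[1]·b[1] = (1)·(-2) = -2. Only the fibre through (1,1,·) is needed: R[1,1,:] = T[1,1,:] − Σₗ aₗ[1]bₗ[1]cₗ = [-10, 6, -4] − (2)·(-2)·[2, -2, 0] = [-2, -2, -4]. Then w[k] = R[1,1,k] / -2 for each k, giving w = [-2, -2, -4] / -2 = [1, 1, 2].

w = [1, 1, 2]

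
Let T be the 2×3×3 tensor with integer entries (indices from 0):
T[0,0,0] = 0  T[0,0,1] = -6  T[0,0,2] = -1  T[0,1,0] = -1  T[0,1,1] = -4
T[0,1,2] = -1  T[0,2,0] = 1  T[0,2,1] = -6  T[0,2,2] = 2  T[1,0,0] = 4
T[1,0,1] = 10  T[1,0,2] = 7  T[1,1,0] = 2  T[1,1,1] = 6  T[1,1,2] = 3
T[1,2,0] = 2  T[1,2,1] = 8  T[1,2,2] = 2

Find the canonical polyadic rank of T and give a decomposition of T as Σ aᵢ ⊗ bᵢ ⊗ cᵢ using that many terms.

Lower bound: the mode-2 unfolding of T (rows indexed by j, columns by (i,k) = (0,0), (0,1), (0,2), (1,0), (1,1), (1,2)) is [[0, -6, -1, 4, 10, 7], [-1, -4, -1, 2, 6, 3], [1, -6, 2, 2, 8, 2]].
There the 3×3 minor on rows j ∈ {0, 1, 2}, columns (i,k) ∈ {(0,0), (0,1), (0,2)} is det [[0, -6, -1], [-1, -4, -1], [1, -6, 2]] = -16 ≠ 0, so this unfolding has rank ≥ 3; CP rank is at least every unfolding rank, so rank(T) ≥ 3. (Unfolding ranks only ever bound the CP rank from below — rank(T) can be strictly larger than all of them — so the matching upper bound has to come from an explicit 3-term decomposition.)
Upper bound: T is a sum of 3 rank-1 terms, T = (1, -2) ⊗ (2, 1, 1) ⊗ (-1, -2, -2) + (1, -1) ⊗ (1, 1, 2) ⊗ (0, -2, 1) + (1, 0) ⊗ (1, 0, 1) ⊗ (2, 0, 2) (one valid choice — decompositions are not unique — normalised so each a, b is primitive with positive first nonzero entry; check it by expanding all entries), so rank(T) ≤ 3.
These bounds meet, so rank(T) = 3.
Check entry T[1,1,2] = 3: (-2)·(1)·(-2) + (-1)·(1)·(1) + (0)·(0)·(2) = 3.

rank(T) = 3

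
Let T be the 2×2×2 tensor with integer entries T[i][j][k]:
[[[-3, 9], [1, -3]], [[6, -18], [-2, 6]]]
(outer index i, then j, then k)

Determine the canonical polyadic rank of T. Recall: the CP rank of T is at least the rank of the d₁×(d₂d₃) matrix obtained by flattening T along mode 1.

Lower bound: T ≠ 0 (e.g. T[0,0,0] = -3), so rank(T) ≥ 1.
Upper bound: if T = a ⊗ b ⊗ c then every fibre of T is a multiple of the corresponding factor, so read the factors off the fibres through the nonzero entry T[0,0,0] = -3.
The mode-1 fibre T[:,0,0] = [-3, 6] gives a = [1, -2] (primitive direction); the mode-2 fibre T[0,:,0] = [-3, 1] gives b = [3, -1]; then c[k] = T[0,0,k] / (a[0]·b[0]) = [-3, 9] / 3 = [-1, 3].
Expanding [1, -2] ⊗ [3, -1] ⊗ [-1, 3] reproduces all 8 entries of T, so T = [1, -2] ⊗ [3, -1] ⊗ [-1, 3] and rank(T) ≤ 1.
These bounds meet, so rank(T) = 1.
Check entry T[1,1,0] = -2: (-2)·(-1)·(-1) = -2.

1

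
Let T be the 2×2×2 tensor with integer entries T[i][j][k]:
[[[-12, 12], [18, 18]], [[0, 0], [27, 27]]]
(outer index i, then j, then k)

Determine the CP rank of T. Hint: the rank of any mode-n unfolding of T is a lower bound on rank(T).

Lower bound: the mode-3 unfolding of T (rows indexed by k, columns by (i,j) = (0,0), (0,1), (1,0), (1,1)) is [[-12, 18, 0, 27], [12, 18, 0, 27]].
There the 2×2 minor on rows k ∈ {0, 1}, columns (i,j) ∈ {(0,0), (0,1)} is det [[-12, 18], [12, 18]] = -432 ≠ 0, so this unfolding has rank ≥ 2; CP rank is at least every unfolding rank, so rank(T) ≥ 2. (Flattening ranks never certify an upper bound on CP rank; for that we must actually write T with 2 rank-1 terms.)
Upper bound — finding two terms. Write S_k = T[:,:,k] for the frontal slices: S₀ = [[-12, 18], [0, 27]], S₁ = [[12, 18], [0, 27]].
If T = a₁ (x) b₁ (x) c₁ + a₂ (x) b₂ (x) c₂ then each S_k = c₁[k]·a₁b₁ᵀ + c₂[k]·a₂b₂ᵀ. S₀ and S₁ are linearly independent, so a₁b₁ᵀ and a₂b₂ᵀ must span the same plane of matrices: they are the rank-1 matrices of the form x·S₀ + y·S₁.
det(x·S₀ + y·S₁) is −324·x² + 324·y² = (-324)·(x − y)(x + y), vanishing at (x:y) = (1:1) and (1:-1).
M₁ = S₀ + S₁ = [[0, 36], [0, 54]] = 18·(2, 3)(0, 1)ᵀ and M₂ = S₀ − S₁ = [[-24, 0], [0, 0]] = (-24)·(1, 0)(1, 0)ᵀ, so take a₁ = (2, 3), b₁ = (0, 1), a₂ = (1, 0), b₂ = (1, 0).
Each slice is an integer combination of E₁ = a₁b₁ᵀ and E₂ = a₂b₂ᵀ: S₀ = 9·E₁ − 12·E₂, S₁ = 9·E₁ + 12·E₂; reading off coefficients, c₁ = (9, 9) and c₂ = (-12, 12).
Hence T = (2, 3) (x) (0, 1) (x) (9, 9) + (1, 0) (x) (1, 0) (x) (-12, 12), so rank(T) ≤ 2.
These bounds meet, so rank(T) = 2.

2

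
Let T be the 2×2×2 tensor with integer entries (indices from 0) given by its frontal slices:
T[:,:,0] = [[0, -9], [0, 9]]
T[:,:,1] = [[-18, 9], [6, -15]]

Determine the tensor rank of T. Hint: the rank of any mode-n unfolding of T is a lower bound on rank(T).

Lower bound: in the mode-3 unfolding of T (rows indexed by k, columns by (i,j)) the 2×2 minor on rows k ∈ {0, 1}, columns (i,j) ∈ {(0,0), (0,1)} is det [[0, -9], [-18, 9]] = -162 ≠ 0, so that unfolding has rank ≥ 2 and hence rank(T) ≥ 2 (CP rank is at least every unfolding rank, though it can be larger).
Upper bound: with S_k = T[:,:,k], the two rank-1 terms a₁b₁ᵀ, a₂b₂ᵀ are the rank-1 members of the pencil x·S₀ + y·S₁.
det(x·S₀ + y·S₁) is −108·xy + 216·y² = (-108)·(x − 2·y)(y), vanishing at (x:y) = (2:1) and (1:0).
M₁ = 2·S₀ + S₁ = [[-18, -9], [6, 3]] = (-3)·[3, -1][2, 1]ᵀ and M₂ = S₀ = [[0, -9], [0, 9]] = (-9)·[1, -1][0, 1]ᵀ, so take a₁ = [3, -1], b₁ = [2, 1], a₂ = [1, -1], b₂ = [0, 1].
Each slice is an integer combination of E₁ = a₁b₁ᵀ and E₂ = a₂b₂ᵀ: S₀ = −9·E₂, S₁ = −3·E₁ + 18·E₂; reading off coefficients, c₁ = [0, -3] and c₂ = [-9, 18].
Hence T = [3, -1] (x) [2, 1] (x) [0, -3] + [1, -1] (x) [0, 1] (x) [-9, 18], so rank(T) ≤ 2.
These bounds meet, so rank(T) = 2.

2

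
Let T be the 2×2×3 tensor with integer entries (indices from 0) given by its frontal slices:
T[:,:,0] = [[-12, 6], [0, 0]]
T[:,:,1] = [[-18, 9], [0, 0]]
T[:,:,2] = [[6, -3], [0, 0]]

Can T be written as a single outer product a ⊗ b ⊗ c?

Yes

If T = a ⊗ b ⊗ c then every fibre of T is a multiple of the corresponding factor, so read the factors off the fibres through the nonzero entry T[0,0,0] = -12.
The mode-1 fibre T[:,0,0] = [-12, 0] gives a = [1, 0] (primitive direction); the mode-2 fibre T[0,:,0] = [-12, 6] gives b = [2, -1]; then c[k] = T[0,0,k] / (a[0]·b[0]) = [-12, -18, 6] / 2 = [-6, -9, 3].
Expanding [1, 0] ⊗ [2, -1] ⊗ [-6, -9, 3] reproduces all 12 entries of T, so T = [1, 0] ⊗ [2, -1] ⊗ [-6, -9, 3] and rank(T) ≤ 1.
Equivalently every frontal slice T[:,:,k] is c[k] times the rank-1 matrix [1, 0] ⊗ [2, -1]. So T has rank 1 (it is nonzero).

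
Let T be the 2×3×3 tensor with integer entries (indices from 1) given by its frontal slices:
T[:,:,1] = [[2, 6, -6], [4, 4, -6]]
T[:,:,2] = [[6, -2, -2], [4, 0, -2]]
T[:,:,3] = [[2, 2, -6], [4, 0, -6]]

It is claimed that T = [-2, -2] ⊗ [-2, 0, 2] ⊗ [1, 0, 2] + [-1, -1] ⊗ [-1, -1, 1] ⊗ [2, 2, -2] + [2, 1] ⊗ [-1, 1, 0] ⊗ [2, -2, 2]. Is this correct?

Yes

Reconstruct entrywise from the claimed factors. For example, T[2,2,2] = 0 and Σₗ aₗ[2]bₗ[2]cₗ[2] = (-2)·(0)·(0) + (-1)·(-1)·(2) + (1)·(1)·(-2) = 0; checking all 18 entries, every one matches. The claim holds.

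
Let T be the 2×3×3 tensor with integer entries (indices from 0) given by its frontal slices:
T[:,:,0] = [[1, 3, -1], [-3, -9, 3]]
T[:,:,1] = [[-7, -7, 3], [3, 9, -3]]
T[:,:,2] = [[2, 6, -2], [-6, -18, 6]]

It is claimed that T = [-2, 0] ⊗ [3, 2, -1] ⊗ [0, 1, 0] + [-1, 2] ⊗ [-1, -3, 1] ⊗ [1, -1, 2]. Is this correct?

Reconstruct entry (1,0,0) from the claimed factors: Σₗ aₗ[1]bₗ[0]cₗ[0] = (0)·(3)·(0) + (2)·(-1)·(1) = -2, but T[1,0,0] = -3. The claim is false.

No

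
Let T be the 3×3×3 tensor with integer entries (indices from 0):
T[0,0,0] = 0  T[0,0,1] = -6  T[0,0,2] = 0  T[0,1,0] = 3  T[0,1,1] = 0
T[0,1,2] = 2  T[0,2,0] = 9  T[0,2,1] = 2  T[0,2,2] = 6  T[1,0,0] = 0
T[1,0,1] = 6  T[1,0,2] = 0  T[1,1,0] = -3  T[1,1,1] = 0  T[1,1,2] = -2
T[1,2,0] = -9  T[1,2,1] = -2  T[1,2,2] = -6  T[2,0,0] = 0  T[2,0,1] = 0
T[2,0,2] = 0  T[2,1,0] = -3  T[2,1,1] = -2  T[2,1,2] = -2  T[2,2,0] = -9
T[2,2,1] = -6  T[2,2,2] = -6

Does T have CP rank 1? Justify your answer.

No

The mode-1 unfolding of T (rows indexed by i, columns by (j,k) = (0,0), (0,1), (0,2), (1,0), (1,1), (1,2), (2,0), (2,1), (2,2)) is [[0, -6, 0, 3, 0, 2, 9, 2, 6], [0, 6, 0, -3, 0, -2, -9, -2, -6], [0, 0, 0, -3, -2, -2, -9, -6, -6]].
There the 2×2 minor on rows i ∈ {0, 2}, columns (j,k) ∈ {(0,1), (1,0)} is det [[-6, 3], [0, -3]] = 18 ≠ 0, so this unfolding has rank ≥ 2; CP rank is at least every unfolding rank, so rank(T) ≥ 2.
In particular rank(T) ≥ 2 > 1, so T is not rank-1.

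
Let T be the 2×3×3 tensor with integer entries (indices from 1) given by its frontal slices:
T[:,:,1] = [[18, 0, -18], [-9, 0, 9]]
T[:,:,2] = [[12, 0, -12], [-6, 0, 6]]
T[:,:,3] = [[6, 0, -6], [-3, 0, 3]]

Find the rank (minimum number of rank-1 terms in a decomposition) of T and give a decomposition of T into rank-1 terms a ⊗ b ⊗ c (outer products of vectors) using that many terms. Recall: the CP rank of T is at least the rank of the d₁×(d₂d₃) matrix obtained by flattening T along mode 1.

Lower bound: T ≠ 0 (e.g. T[1,1,1] = 18), so rank(T) ≥ 1.
Upper bound: if T = a ⊗ b ⊗ c then every fibre of T is a multiple of the corresponding factor, so read the factors off the fibres through the nonzero entry T[1,1,1] = 18.
The mode-1 fibre T[:,1,1] = [18, -9] gives a = (2, -1) (primitive direction); the mode-2 fibre T[1,:,1] = [18, 0, -18] gives b = (1, 0, -1); then c[k] = T[1,1,k] / (a[1]·b[1]) = [18, 12, 6] / 2 = (9, 6, 3).
Expanding (2, -1) ⊗ (1, 0, -1) ⊗ (9, 6, 3) reproduces all 18 entries of T, so T = (2, -1) ⊗ (1, 0, -1) ⊗ (9, 6, 3) and rank(T) ≤ 1.
These bounds meet, so rank(T) = 1.

rank(T) = 1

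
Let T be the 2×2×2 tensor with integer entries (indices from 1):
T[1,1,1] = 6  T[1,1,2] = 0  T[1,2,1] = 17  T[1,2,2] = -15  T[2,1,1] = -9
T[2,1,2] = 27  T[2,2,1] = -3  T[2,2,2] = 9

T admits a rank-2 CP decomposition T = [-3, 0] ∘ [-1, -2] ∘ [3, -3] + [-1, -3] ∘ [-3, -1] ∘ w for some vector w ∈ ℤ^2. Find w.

Subtract the known terms from T to get the rank-1 residual R = [-1, -3] ∘ [-3, -1] ∘ w, so R[i,j,k] = a[i]·b[j]·w[k]. Pick indices with nonzero a[1]·b[1] = (-1)·(-3) = 3. Only the fibre through (1,1,·) is needed: R[1,1,:] = T[1,1,:] − Σₗ aₗ[1]bₗ[1]cₗ = [6, 0] − (-3)·(-1)·[3, -3] = [-3, 9]. Then w[k] = R[1,1,k] / 3 for each k, giving w = [-3, 9] / 3 = [-1, 3].

w = [-1, 3]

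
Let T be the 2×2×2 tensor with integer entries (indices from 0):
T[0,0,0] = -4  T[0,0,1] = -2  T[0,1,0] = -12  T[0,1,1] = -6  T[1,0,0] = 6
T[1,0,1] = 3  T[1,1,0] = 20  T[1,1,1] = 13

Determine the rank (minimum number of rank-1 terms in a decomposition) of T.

2

Lower bound: the mode-2 unfolding of T (rows indexed by j, columns by (i,k) = (0,0), (0,1), (1,0), (1,1)) is [[-4, -2, 6, 3], [-12, -6, 20, 13]].
There the 2×2 minor on rows j ∈ {0, 1}, columns (i,k) ∈ {(0,0), (1,0)} is det [[-4, 6], [-12, 20]] = -8 ≠ 0, so this unfolding has rank ≥ 2; CP rank is at least every unfolding rank, so rank(T) ≥ 2. (Flattening ranks never certify an upper bound on CP rank; for that we must actually write T with 2 rank-1 terms.)
Upper bound — finding two terms. Write S_k = T[:,:,k] for the frontal slices: S₀ = [[-4, -12], [6, 20]], S₁ = [[-2, -6], [3, 13]].
If T = a₁ (x) b₁ (x) c₁ + a₂ (x) b₂ (x) c₂ then each S_k = c₁[k]·a₁b₁ᵀ + c₂[k]·a₂b₂ᵀ. S₀ and S₁ are linearly independent, so a₁b₁ᵀ and a₂b₂ᵀ must span the same plane of matrices: they are the rank-1 matrices of the form x·S₀ + y·S₁.
det(x·S₀ + y·S₁) is −8·x² − 20·xy − 8·y² = (-4)·(x + 2·y)(2·x + y), vanishing at (x:y) = (2:-1) and (1:-2).
M₁ = 2·S₀ − S₁ = [[-6, -18], [9, 27]] = (-3)·(2, -3)(1, 3)ᵀ and M₂ = S₀ − 2·S₁ = [[0, 0], [0, -6]] = (-6)·(0, 1)(0, 1)ᵀ, so take a₁ = (2, -3), b₁ = (1, 3), a₂ = (0, 1), b₂ = (0, 1).
Each slice is an integer combination of E₁ = a₁b₁ᵀ and E₂ = a₂b₂ᵀ: S₀ = −2·E₁ + 2·E₂, S₁ = −E₁ + 4·E₂; reading off coefficients, c₁ = (-2, -1) and c₂ = (2, 4).
Hence T = (2, -3) (x) (1, 3) (x) (-2, -1) + (0, 1) (x) (0, 1) (x) (2, 4), so rank(T) ≤ 2.
These bounds meet, so rank(T) = 2.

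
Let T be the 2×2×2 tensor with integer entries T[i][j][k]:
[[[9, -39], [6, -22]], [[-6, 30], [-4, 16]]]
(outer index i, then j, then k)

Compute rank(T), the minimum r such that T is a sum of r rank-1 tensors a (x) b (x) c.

Lower bound: the mode-3 unfolding of T (rows indexed by k, columns by (i,j) = (0,0), (0,1), (1,0), (1,1)) is [[9, 6, -6, -4], [-39, -22, 30, 16]].
There the 2×2 minor on rows k ∈ {0, 1}, columns (i,j) ∈ {(0,0), (0,1)} is det [[9, 6], [-39, -22]] = 36 ≠ 0, so this unfolding has rank ≥ 2; CP rank is at least every unfolding rank, so rank(T) ≥ 2. (This is only a lower bound: in general the CP rank may exceed every unfolding rank, so we still need to exhibit 2 rank-1 terms summing to T.)
Upper bound — finding two terms. Write S_k = T[:,:,k] for the frontal slices: S₀ = [[9, 6], [-6, -4]], S₁ = [[-39, -22], [30, 16]].
If T = a₁ (x) b₁ (x) c₁ + a₂ (x) b₂ (x) c₂ then each S_k = c₁[k]·a₁b₁ᵀ + c₂[k]·a₂b₂ᵀ. S₀ and S₁ are linearly independent, so a₁b₁ᵀ and a₂b₂ᵀ must span the same plane of matrices: they are the rank-1 matrices of the form x·S₀ + y·S₁.
det(x·S₀ + y·S₁) is −12·xy + 36·y² = (-12)·(x − 3·y)(y), vanishing at (x:y) = (3:1) and (1:0).
M₁ = 3·S₀ + S₁ = [[-12, -4], [12, 4]] = (-4)·[1, -1][3, 1]ᵀ and M₂ = S₀ = [[9, 6], [-6, -4]] = [3, -2][3, 2]ᵀ, so take a₁ = [1, -1], b₁ = [3, 1], a₂ = [3, -2], b₂ = [3, 2].
Each slice is an integer combination of E₁ = a₁b₁ᵀ and E₂ = a₂b₂ᵀ: S₀ = E₂, S₁ = −4·E₁ − 3·E₂; reading off coefficients, c₁ = [0, -4] and c₂ = [1, -3].
Hence T = [1, -1] (x) [3, 1] (x) [0, -4] + [3, -2] (x) [3, 2] (x) [1, -3], so rank(T) ≤ 2.
These bounds meet, so rank(T) = 2.

2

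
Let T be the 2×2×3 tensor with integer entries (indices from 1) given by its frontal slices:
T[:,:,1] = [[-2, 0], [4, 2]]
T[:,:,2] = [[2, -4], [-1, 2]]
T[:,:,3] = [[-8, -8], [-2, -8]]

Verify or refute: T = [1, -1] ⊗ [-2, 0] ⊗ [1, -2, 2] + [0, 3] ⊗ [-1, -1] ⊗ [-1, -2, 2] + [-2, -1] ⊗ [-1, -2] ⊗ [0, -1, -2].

Reconstruct entry (2,1,1) from the claimed factors: Σₗ aₗ[2]bₗ[1]cₗ[1] = (-1)·(-2)·(1) + (3)·(-1)·(-1) + (-1)·(-1)·(0) = 5, but T[2,1,1] = 4. The claim is false.

No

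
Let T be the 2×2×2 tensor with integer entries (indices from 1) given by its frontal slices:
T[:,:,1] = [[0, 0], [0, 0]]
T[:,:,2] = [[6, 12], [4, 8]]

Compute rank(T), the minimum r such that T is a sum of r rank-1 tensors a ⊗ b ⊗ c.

Lower bound: T ≠ 0 (e.g. T[1,1,2] = 6), so rank(T) ≥ 1.
Upper bound: if T = a ⊗ b ⊗ c then every fibre of T is a multiple of the corresponding factor, so read the factors off the fibres through the nonzero entry T[1,1,2] = 6.
The mode-1 fibre T[:,1,2] = [6, 4] gives a = (3, 2) (primitive direction); the mode-2 fibre T[1,:,2] = [6, 12] gives b = (1, 2); then c[k] = T[1,1,k] / (a[1]·b[1]) = [0, 6] / 3 = (0, 2).
Expanding (3, 2) ⊗ (1, 2) ⊗ (0, 2) reproduces all 8 entries of T, so T = (3, 2) ⊗ (1, 2) ⊗ (0, 2) and rank(T) ≤ 1.
These bounds meet, so rank(T) = 1.
Check entry T[2,1,2] = 4: (2)·(1)·(2) = 4.

1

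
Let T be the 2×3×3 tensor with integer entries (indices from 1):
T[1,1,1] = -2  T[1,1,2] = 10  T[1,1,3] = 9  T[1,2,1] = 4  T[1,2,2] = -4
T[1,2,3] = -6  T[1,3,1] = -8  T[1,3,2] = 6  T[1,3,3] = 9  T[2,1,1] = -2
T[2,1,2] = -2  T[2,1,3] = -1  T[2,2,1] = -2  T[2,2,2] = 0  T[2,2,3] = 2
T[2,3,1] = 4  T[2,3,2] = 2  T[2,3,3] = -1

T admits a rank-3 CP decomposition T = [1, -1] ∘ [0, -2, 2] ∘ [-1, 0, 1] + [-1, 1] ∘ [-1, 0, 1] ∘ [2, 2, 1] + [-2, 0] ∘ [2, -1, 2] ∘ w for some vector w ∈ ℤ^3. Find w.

w = [1, -2, -2]

Subtract the known terms from T to get the rank-1 residual R = [-2, 0] ∘ [2, -1, 2] ∘ w, so R[i,j,k] = a[i]·b[j]·w[k]. Pick indices with nonzero a[1]·b[1] = (-2)·(2) = -4. Only the fibre through (1,1,·) is needed: R[1,1,:] = T[1,1,:] − Σₗ aₗ[1]bₗ[1]cₗ = [-2, 10, 9] − (1)·(0)·[-1, 0, 1] − (-1)·(-1)·[2, 2, 1] = [-4, 8, 8]. Then w[k] = R[1,1,k] / -4 for each k, giving w = [-4, 8, 8] / -4 = [1, -2, -2].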